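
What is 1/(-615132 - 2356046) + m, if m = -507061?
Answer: -1506568487859/2971178 ≈ -5.0706e+5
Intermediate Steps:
1/(-615132 - 2356046) + m = 1/(-615132 - 2356046) - 507061 = 1/(-2971178) - 507061 = -1/2971178 - 507061 = -1506568487859/2971178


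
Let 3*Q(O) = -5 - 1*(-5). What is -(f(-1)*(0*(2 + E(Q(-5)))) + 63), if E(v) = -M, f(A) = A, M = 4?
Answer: -63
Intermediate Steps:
Q(O) = 0 (Q(O) = (-5 - 1*(-5))/3 = (-5 + 5)/3 = (⅓)*0 = 0)
E(v) = -4 (E(v) = -1*4 = -4)
-(f(-1)*(0*(2 + E(Q(-5)))) + 63) = -(-0*(2 - 4) + 63) = -(-0*(-2) + 63) = -(-1*0 + 63) = -(0 + 63) = -1*63 = -63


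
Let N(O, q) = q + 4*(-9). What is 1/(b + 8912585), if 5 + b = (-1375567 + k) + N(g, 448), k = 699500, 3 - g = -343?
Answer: 1/8236925 ≈ 1.2140e-7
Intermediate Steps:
g = 346 (g = 3 - 1*(-343) = 3 + 343 = 346)
N(O, q) = -36 + q (N(O, q) = q - 36 = -36 + q)
b = -675660 (b = -5 + ((-1375567 + 699500) + (-36 + 448)) = -5 + (-676067 + 412) = -5 - 675655 = -675660)
1/(b + 8912585) = 1/(-675660 + 8912585) = 1/8236925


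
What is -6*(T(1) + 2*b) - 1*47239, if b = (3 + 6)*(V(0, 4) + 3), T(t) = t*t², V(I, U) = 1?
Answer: -47677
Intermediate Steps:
T(t) = t³
b = 36 (b = (3 + 6)*(1 + 3) = 9*4 = 36)
-6*(T(1) + 2*b) - 1*47239 = -6*(1³ + 2*36) - 1*47239 = -6*(1 + 72) - 47239 = -6*73 - 47239 = -438 - 47239 = -47677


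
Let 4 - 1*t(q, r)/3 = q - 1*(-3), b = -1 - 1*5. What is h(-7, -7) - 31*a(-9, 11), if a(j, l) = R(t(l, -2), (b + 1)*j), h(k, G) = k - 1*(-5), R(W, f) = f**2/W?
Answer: 4181/2 ≈ 2090.5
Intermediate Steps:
b = -6 (b = -1 - 5 = -6)
t(q, r) = 3 - 3*q (t(q, r) = 12 - 3*(q - 1*(-3)) = 12 - 3*(q + 3) = 12 - 3*(3 + q) = 12 + (-9 - 3*q) = 3 - 3*q)
R(W, f) = f**2/W
h(k, G) = 5 + k (h(k, G) = k + 5 = 5 + k)
a(j, l) = 25*j**2/(3 - 3*l) (a(j, l) = ((-6 + 1)*j)**2/(3 - 3*l) = (-5*j)**2/(3 - 3*l) = (25*j**2)/(3 - 3*l) = 25*j**2/(3 - 3*l))
h(-7, -7) - 31*a(-9, 11) = (5 - 7) - (-775)*(-9)**2/(-3 + 3*11) = -2 - (-775)*81/(-3 + 33) = -2 - (-775)*81/30 = -2 - 31*(-135/2) = -2 + 4185/2 = 4181/2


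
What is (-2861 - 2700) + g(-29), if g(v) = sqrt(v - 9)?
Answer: -5561 + I*sqrt(38) ≈ -5561.0 + 6.1644*I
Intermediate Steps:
g(v) = sqrt(-9 + v)
(-2861 - 2700) + g(-29) = (-2861 - 2700) + sqrt(-9 - 29) = -5561 + sqrt(-38) = -5561 + I*sqrt(38)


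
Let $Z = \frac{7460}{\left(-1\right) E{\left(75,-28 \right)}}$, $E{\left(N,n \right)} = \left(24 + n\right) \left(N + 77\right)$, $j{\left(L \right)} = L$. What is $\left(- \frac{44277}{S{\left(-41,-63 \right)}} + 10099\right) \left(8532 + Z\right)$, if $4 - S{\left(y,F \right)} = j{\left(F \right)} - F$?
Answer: $- \frac{5040367249}{608} \approx -8.2901 \cdot 10^{6}$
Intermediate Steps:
$S{\left(y,F \right)} = 4$ ($S{\left(y,F \right)} = 4 - \left(F - F\right) = 4 - 0 = 4 + 0 = 4$)
$E{\left(N,n \right)} = \left(24 + n\right) \left(77 + N\right)$
$Z = \frac{1865}{152}$ ($Z = \frac{7460}{\left(-1\right) \left(1848 + 24 \cdot 75 + 77 \left(-28\right) + 75 \left(-28\right)\right)} = \frac{7460}{\left(-1\right) \left(1848 + 1800 - 2156 - 2100\right)} = \frac{7460}{\left(-1\right) \left(-608\right)} = \frac{7460}{608} = 7460 \cdot \frac{1}{608} = \frac{1865}{152} \approx 12.27$)
$\left(- \frac{44277}{S{\left(-41,-63 \right)}} + 10099\right) \left(8532 + Z\right) = \left(- \frac{44277}{4} + 10099\right) \left(8532 + \frac{1865}{152}\right) = \left(\left(-44277\right) \frac{1}{4} + 10099\right) \frac{1298729}{152} = \left(- \frac{44277}{4} + 10099\right) \frac{1298729}{152} = \left(- \frac{3881}{4}\right) \frac{1298729}{152} = - \frac{5040367249}{608}$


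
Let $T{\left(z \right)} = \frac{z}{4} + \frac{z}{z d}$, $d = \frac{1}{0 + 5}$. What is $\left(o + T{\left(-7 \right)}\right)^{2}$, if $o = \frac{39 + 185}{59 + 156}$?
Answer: $\frac{13623481}{739600} \approx 18.42$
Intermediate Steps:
$d = \frac{1}{5} \approx 0.2$
$T{\left(z \right)} = 5 + \frac{z}{4}$ ($T{\left(z \right)} = \frac{z}{4} + \frac{z}{z \frac{1}{5}} = z \frac{1}{4} + \frac{z}{\frac{1}{5} z} = \frac{z}{4} + z \frac{5}{z} = \frac{z}{4} + 5 = 5 + \frac{z}{4}$)
$o = \frac{224}{215} \approx 1.0419$
$\left(o + T{\left(-7 \right)}\right)^{2} = \left(\frac{224}{215} + \left(5 + \frac{1}{4} \left(-7\right)\right)\right)^{2} = \left(\frac{224}{215} + \left(5 - \frac{7}{4}\right)\right)^{2} = \left(\frac{224}{215} + \frac{13}{4}\right)^{2} = \left(\frac{3691}{860}\right)^{2} = \frac{13623481}{739600}$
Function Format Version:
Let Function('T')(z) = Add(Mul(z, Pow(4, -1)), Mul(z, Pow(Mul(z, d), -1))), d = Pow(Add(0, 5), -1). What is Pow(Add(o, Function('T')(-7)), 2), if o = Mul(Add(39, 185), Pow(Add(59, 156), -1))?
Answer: Rational(13623481, 739600) ≈ 18.420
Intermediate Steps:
d = Rational(1, 5) (d = Pow(5, -1) = Rational(1, 5) ≈ 0.20000)
Function('T')(z) = Add(5, Mul(Rational(1, 4), z)) (Function('T')(z) = Add(Mul(z, Pow(4, -1)), Mul(z, Pow(Mul(z, Rational(1, 5)), -1))) = Add(Mul(z, Rational(1, 4)), Mul(z, Pow(Mul(Rational(1, 5), z), -1))) = Add(Mul(Rational(1, 4), z), Mul(z, Mul(5, Pow(z, -1)))) = Add(Mul(Rational(1, 4), z), 5) = Add(5, Mul(Rational(1, 4), z)))
o = Rational(224, 215) (o = Mul(224, Pow(215, -1)) = Mul(224, Rational(1, 215)) = Rational(224, 215) ≈ 1.0419)
Pow(Add(o, Function('T')(-7)), 2) = Pow(Add(Rational(224, 215), Add(5, Mul(Rational(1, 4), -7))), 2) = Pow(Add(Rational(224, 215), Add(5, Rational(-7, 4))), 2) = Pow(Add(Rational(224, 215), Rational(13, 4)), 2) = Pow(Rational(3691, 860), 2) = Rational(13623481, 739600)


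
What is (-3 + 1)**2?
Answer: 4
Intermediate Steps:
(-3 + 1)**2 = (-2)**2 = 4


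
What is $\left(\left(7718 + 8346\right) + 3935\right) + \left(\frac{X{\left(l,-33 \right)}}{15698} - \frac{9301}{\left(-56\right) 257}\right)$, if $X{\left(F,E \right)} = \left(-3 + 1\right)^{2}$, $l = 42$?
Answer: $\frac{2259216229525}{112962808} \approx 20000.0$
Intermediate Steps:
$X{\left(F,E \right)} = 4$ ($X{\left(F,E \right)} = \left(-2\right)^{2} = 4$)
$\left(\left(7718 + 8346\right) + 3935\right) + \left(\frac{X{\left(l,-33 \right)}}{15698} - \frac{9301}{\left(-56\right) 257}\right) = \left(\left(7718 + 8346\right) + 3935\right) + \left(\frac{4}{15698} - \frac{9301}{\left(-56\right) 257}\right) = \left(16064 + 3935\right) + \left(4 \cdot \frac{1}{15698} - \frac{9301}{-14392}\right) = 19999 + \left(\frac{2}{7849} - - \frac{9301}{14392}\right) = 19999 + \left(\frac{2}{7849} + \frac{9301}{14392}\right) = 19999 + \frac{73032333}{112962808} = \frac{2259216229525}{112962808}$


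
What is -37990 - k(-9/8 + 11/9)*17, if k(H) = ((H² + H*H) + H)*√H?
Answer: -37990 - 5117*√14/31104 ≈ -37991.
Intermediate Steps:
k(H) = √H*(H + 2*H²) (k(H) = ((H² + H²) + H)*√H = (2*H² + H)*√H = (H + 2*H²)*√H = √H*(H + 2*H²))
-37990 - k(-9/8 + 11/9)*17 = -37990 - (-9/8 + 11/9)^(3/2)*(1 + 2*(-9/8 + 11/9))*17 = -37990 - (7/72)^(3/2)*(1 + 2*(7/72))*17 = -37990 - (7*√14/864)*(1 + 7/36)*17 = -37990 - (7*√14/864)*(43/36)*17 = -37990 - 301*√14/31104*17 = -37990 - 5117*√14/31104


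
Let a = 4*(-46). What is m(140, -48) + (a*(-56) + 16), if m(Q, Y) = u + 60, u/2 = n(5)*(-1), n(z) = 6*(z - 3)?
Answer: 10356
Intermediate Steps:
n(z) = -18 + 6*z (n(z) = 6*(-3 + z) = -18 + 6*z)
u = -24 (u = 2*((-18 + 6*5)*(-1)) = 2*((-18 + 30)*(-1)) = 2*(12*(-1)) = 2*(-12) = -24)
m(Q, Y) = 36 (m(Q, Y) = -24 + 60 = 36)
a = -184
m(140, -48) + (a*(-56) + 16) = 36 + (-184*(-56) + 16) = 36 + (10304 + 16) = 36 + 10320 = 10356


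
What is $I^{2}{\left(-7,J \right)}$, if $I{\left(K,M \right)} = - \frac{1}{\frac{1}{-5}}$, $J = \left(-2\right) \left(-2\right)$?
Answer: $25$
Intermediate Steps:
$J = 4$
$I{\left(K,M \right)} = 5$ ($I{\left(K,M \right)} = - \frac{1}{- \frac{1}{5}} = \left(-1\right) \left(-5\right) = 5$)
$I^{2}{\left(-7,J \right)} = 5^{2} = 25$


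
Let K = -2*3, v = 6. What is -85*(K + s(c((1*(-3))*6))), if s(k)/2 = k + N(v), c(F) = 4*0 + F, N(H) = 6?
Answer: 2550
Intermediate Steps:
c(F) = F (c(F) = 0 + F = F)
K = -6
s(k) = 12 + 2*k (s(k) = 2*(k + 6) = 2*(6 + k) = 12 + 2*k)
-85*(K + s(c((1*(-3))*6))) = -85*(-6 + (12 + 2*((1*(-3))*6))) = -85*(-6 + (12 + 2*(-3*6))) = -85*(-6 + (12 + 2*(-18))) = -85*(-6 + (12 - 36)) = -85*(-6 - 24) = -85*(-30) = 2550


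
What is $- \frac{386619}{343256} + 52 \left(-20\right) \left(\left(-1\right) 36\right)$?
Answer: $\frac{12851118021}{343256} \approx 37439.0$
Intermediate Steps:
$- \frac{386619}{343256} + 52 \left(-20\right) \left(\left(-1\right) 36\right) = \left(-386619\right) \frac{1}{343256} - -37440 = - \frac{386619}{343256} + 37440 = \frac{12851118021}{343256}$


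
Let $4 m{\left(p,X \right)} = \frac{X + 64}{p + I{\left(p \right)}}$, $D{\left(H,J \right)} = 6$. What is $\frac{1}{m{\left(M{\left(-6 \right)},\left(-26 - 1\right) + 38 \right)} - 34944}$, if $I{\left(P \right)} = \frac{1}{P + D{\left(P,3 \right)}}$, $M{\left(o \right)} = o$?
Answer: $- \frac{1}{34944} \approx -2.8617 \cdot 10^{-5}$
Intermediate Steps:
$I{\left(P \right)} = \frac{1}{6 + P}$ ($I{\left(P \right)} = \frac{1}{P + 6} = \frac{1}{6 + P}$)
$m{\left(p,X \right)} = \frac{64 + X}{4 \left(p + \frac{1}{6 + p}\right)}$ ($m{\left(p,X \right)} = \frac{\left(X + 64\right) \frac{1}{p + \frac{1}{6 + p}}}{4} = \frac{\left(64 + X\right) \frac{1}{p + \frac{1}{6 + p}}}{4} = \frac{\frac{1}{p + \frac{1}{6 + p}} \left(64 + X\right)}{4} = \frac{64 + X}{4 \left(p + \frac{1}{6 + p}\right)}$)
$\frac{1}{m{\left(M{\left(-6 \right)},\left(-26 - 1\right) + 38 \right)} - 34944} = \frac{1}{\frac{\left(6 - 6\right) \left(64 + \left(\left(-26 - 1\right) + 38\right)\right)}{4 \left(1 - 6 \left(6 - 6\right)\right)} - 34944} = \frac{1}{\frac{1}{4} \frac{1}{1 - 0} \cdot 0 \left(64 + \left(-27 + 38\right)\right) - 34944} = \frac{1}{\frac{1}{4} \frac{1}{1 + 0} \cdot 0 \left(64 + 11\right) - 34944} = \frac{1}{\frac{1}{4} \cdot 1^{-1} \cdot 0 \cdot 75 - 34944} = \frac{1}{\frac{1}{4} \cdot 1 \cdot 0 \cdot 75 - 34944} = \frac{1}{0 - 34944} = \frac{1}{-34944} = - \frac{1}{34944}$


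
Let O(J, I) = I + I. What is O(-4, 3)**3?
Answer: 216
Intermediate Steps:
O(J, I) = 2*I
O(-4, 3)**3 = (2*3)**3 = 6**3 = 216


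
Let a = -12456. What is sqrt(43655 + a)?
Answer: sqrt(31199) ≈ 176.63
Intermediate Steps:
sqrt(43655 + a) = sqrt(43655 - 12456) = sqrt(31199)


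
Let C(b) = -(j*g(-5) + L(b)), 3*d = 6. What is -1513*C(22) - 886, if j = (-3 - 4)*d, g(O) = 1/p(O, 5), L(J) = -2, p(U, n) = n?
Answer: -40742/5 ≈ -8148.4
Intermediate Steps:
d = 2 (d = (⅓)*6 = 2)
g(O) = ⅕ (g(O) = 1/5 = ⅕)
j = -14 (j = (-3 - 4)*2 = -7*2 = -14)
C(b) = 24/5 (C(b) = -(-14*⅕ - 2) = -(-14/5 - 2) = -1*(-24/5) = 24/5)
-1513*C(22) - 886 = -1513*24/5 - 886 = -36312/5 - 886 = -40742/5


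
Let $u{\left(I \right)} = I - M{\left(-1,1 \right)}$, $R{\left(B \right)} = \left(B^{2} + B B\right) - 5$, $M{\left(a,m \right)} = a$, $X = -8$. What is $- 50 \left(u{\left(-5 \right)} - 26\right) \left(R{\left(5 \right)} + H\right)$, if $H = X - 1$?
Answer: $54000$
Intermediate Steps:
$H = -9$ ($H = -8 - 1 = -9$)
$R{\left(B \right)} = -5 + 2 B^{2}$ ($R{\left(B \right)} = \left(B^{2} + B^{2}\right) - 5 = 2 B^{2} - 5 = -5 + 2 B^{2}$)
$u{\left(I \right)} = 1 + I$ ($u{\left(I \right)} = I - -1 = I + 1 = 1 + I$)
$- 50 \left(u{\left(-5 \right)} - 26\right) \left(R{\left(5 \right)} + H\right) = - 50 \left(\left(1 - 5\right) - 26\right) \left(\left(-5 + 2 \cdot 5^{2}\right) - 9\right) = - 50 \left(-4 - 26\right) \left(\left(-5 + 2 \cdot 25\right) - 9\right) = - 50 \left(- 30 \left(\left(-5 + 50\right) - 9\right)\right) = - 50 \left(- 30 \left(45 - 9\right)\right) = - 50 \left(\left(-30\right) 36\right) = \left(-50\right) \left(-1080\right) = 54000$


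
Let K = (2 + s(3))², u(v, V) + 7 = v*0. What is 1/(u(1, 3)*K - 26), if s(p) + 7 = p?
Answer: -1/54 ≈ -0.018519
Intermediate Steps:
u(v, V) = -7 (u(v, V) = -7 + v*0 = -7 + 0 = -7)
s(p) = -7 + p
K = 4 (K = (2 + (-7 + 3))² = (2 - 4)² = (-2)² = 4)
1/(u(1, 3)*K - 26) = 1/(-7*4 - 26) = 1/(-28 - 26) = 1/(-54) = -1/54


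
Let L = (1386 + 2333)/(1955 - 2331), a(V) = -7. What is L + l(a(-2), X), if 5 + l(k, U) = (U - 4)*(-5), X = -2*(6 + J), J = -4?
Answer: 9441/376 ≈ 25.109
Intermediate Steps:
X = -4 (X = -2*(6 - 4) = -2*2 = -4)
l(k, U) = 15 - 5*U (l(k, U) = -5 + (U - 4)*(-5) = -5 + (-4 + U)*(-5) = -5 + (20 - 5*U) = 15 - 5*U)
L = -3719/376 (L = 3719/(-376) = 3719*(-1/376) = -3719/376 ≈ -9.8910)
L + l(a(-2), X) = -3719/376 + (15 - 5*(-4)) = -3719/376 + (15 + 20) = -3719/376 + 35 = 9441/376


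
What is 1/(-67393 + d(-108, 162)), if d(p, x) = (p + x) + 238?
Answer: -1/67101 ≈ -1.4903e-5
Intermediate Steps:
d(p, x) = 238 + p + x
1/(-67393 + d(-108, 162)) = 1/(-67393 + (238 - 108 + 162)) = 1/(-67393 + 292) = 1/(-67101) = -1/67101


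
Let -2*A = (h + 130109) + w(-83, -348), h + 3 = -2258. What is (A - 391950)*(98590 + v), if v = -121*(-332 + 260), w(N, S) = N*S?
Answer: -50465847432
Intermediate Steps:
h = -2261 (h = -3 - 2258 = -2261)
A = -78366 (A = -((-2261 + 130109) - 83*(-348))/2 = -(127848 + 28884)/2 = -½*156732 = -78366)
v = 8712 (v = -121*(-72) = 8712)
(A - 391950)*(98590 + v) = (-78366 - 391950)*(98590 + 8712) = -470316*107302 = -50465847432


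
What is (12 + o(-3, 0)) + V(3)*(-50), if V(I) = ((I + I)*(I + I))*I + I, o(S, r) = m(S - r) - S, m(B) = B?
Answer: -5538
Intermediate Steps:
o(S, r) = -r (o(S, r) = (S - r) - S = -r)
V(I) = I + 4*I³ (V(I) = ((2*I)*(2*I))*I + I = (4*I²)*I + I = 4*I³ + I = I + 4*I³)
(12 + o(-3, 0)) + V(3)*(-50) = (12 - 1*0) + (3 + 4*3³)*(-50) = (12 + 0) + (3 + 4*27)*(-50) = 12 + (3 + 108)*(-50) = 12 + 111*(-50) = 12 - 5550 = -5538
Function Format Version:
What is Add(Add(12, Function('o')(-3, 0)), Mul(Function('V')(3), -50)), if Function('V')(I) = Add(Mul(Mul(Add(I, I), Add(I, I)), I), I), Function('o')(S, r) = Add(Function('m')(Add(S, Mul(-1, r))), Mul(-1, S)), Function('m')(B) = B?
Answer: -5538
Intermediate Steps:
Function('o')(S, r) = Mul(-1, r) (Function('o')(S, r) = Add(Add(S, Mul(-1, r)), Mul(-1, S)) = Mul(-1, r))
Function('V')(I) = Add(I, Mul(4, Pow(I, 3))) (Function('V')(I) = Add(Mul(Mul(Mul(2, I), Mul(2, I)), I), I) = Add(Mul(Mul(4, Pow(I, 2)), I), I) = Add(Mul(4, Pow(I, 3)), I) = Add(I, Mul(4, Pow(I, 3))))
Add(Add(12, Function('o')(-3, 0)), Mul(Function('V')(3), -50)) = Add(Add(12, Mul(-1, 0)), Mul(Add(3, Mul(4, Pow(3, 3))), -50)) = Add(Add(12, 0), Mul(Add(3, Mul(4, 27)), -50)) = Add(12, Mul(Add(3, 108), -50)) = Add(12, Mul(111, -50)) = Add(12, -5550) = -5538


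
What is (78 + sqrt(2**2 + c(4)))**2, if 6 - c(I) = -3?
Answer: (78 + sqrt(13))**2 ≈ 6659.5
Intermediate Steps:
c(I) = 9 (c(I) = 6 - 1*(-3) = 6 + 3 = 9)
(78 + sqrt(2**2 + c(4)))**2 = (78 + sqrt(2**2 + 9))**2 = (78 + sqrt(4 + 9))**2 = (78 + sqrt(13))**2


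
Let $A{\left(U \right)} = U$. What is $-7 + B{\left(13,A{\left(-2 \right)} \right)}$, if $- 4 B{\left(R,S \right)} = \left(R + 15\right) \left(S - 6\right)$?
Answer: $49$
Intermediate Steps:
$B{\left(R,S \right)} = - \frac{\left(-6 + S\right) \left(15 + R\right)}{4}$ ($B{\left(R,S \right)} = - \frac{\left(R + 15\right) \left(S - 6\right)}{4} = - \frac{\left(15 + R\right) \left(-6 + S\right)}{4} = - \frac{\left(-6 + S\right) \left(15 + R\right)}{4}$)
$-7 + B{\left(13,A{\left(-2 \right)} \right)} = -7 + \left(\frac{45}{2} - - \frac{15}{2} + \frac{3}{2} \cdot 13 - \frac{13}{4} \left(-2\right)\right) = -7 + \left(\frac{45}{2} + \frac{15}{2} + \frac{39}{2} + \frac{13}{2}\right) = -7 + 56 = 49$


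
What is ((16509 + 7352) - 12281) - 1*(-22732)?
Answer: 34312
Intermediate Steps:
((16509 + 7352) - 12281) - 1*(-22732) = (23861 - 12281) + 22732 = 11580 + 22732 = 34312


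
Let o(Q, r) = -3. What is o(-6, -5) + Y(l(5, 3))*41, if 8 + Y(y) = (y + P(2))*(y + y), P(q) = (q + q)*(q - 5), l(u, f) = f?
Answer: -2545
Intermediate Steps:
P(q) = 2*q*(-5 + q) (P(q) = (2*q)*(-5 + q) = 2*q*(-5 + q))
Y(y) = -8 + 2*y*(-12 + y) (Y(y) = -8 + (y + 2*2*(-5 + 2))*(y + y) = -8 + (y + 2*2*(-3))*(2*y) = -8 + (y - 12)*(2*y) = -8 + (-12 + y)*(2*y) = -8 + 2*y*(-12 + y))
o(-6, -5) + Y(l(5, 3))*41 = -3 + (-8 - 24*3 + 2*3²)*41 = -3 + (-8 - 72 + 2*9)*41 = -3 + (-8 - 72 + 18)*41 = -3 - 62*41 = -3 - 2542 = -2545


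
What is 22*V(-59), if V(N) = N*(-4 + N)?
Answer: 81774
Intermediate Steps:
22*V(-59) = 22*(-59*(-4 - 59)) = 22*(-59*(-63)) = 22*3717 = 81774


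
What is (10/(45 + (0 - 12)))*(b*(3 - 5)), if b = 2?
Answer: -40/33 ≈ -1.2121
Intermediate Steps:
(10/(45 + (0 - 12)))*(b*(3 - 5)) = (10/(45 + (0 - 12)))*(2*(3 - 5)) = (10/(45 - 12))*(2*(-2)) = (10/33)*(-4) = -40/33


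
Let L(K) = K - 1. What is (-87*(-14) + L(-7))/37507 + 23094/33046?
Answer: 453086159/619728161 ≈ 0.73110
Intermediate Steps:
L(K) = -1 + K
(-87*(-14) + L(-7))/37507 + 23094/33046 = (-87*(-14) + (-1 - 7))/37507 + 23094/33046 = (1218 - 8)*(1/37507) + 23094*(1/33046) = 1210*(1/37507) + 11547/16523 = 1210/37507 + 11547/16523 = 453086159/619728161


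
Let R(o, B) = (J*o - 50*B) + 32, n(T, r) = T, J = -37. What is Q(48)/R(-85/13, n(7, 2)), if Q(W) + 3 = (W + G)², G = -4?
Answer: -25129/989 ≈ -25.409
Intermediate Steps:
Q(W) = -3 + (-4 + W)² (Q(W) = -3 + (W - 4)² = -3 + (-4 + W)²)
R(o, B) = 32 - 50*B - 37*o (R(o, B) = (-37*o - 50*B) + 32 = (-50*B - 37*o) + 32 = 32 - 50*B - 37*o)
Q(48)/R(-85/13, n(7, 2)) = (-3 + (-4 + 48)²)/(32 - 50*7 - (-3145)/13) = (-3 + 44²)/(32 - 350 - (-3145)/13) = (-3 + 1936)/(32 - 350 - 37*(-85/13)) = 1933/(32 - 350 + 3145/13) = 1933/(-989/13) = 1933*(-13/989) = -25129/989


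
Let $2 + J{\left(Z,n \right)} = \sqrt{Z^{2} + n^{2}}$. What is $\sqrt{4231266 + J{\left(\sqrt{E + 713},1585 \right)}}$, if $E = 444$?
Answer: $\sqrt{4231264 + \sqrt{2513382}} \approx 2057.4$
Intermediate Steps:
$J{\left(Z,n \right)} = -2 + \sqrt{Z^{2} + n^{2}}$
$\sqrt{4231266 + J{\left(\sqrt{E + 713},1585 \right)}} = \sqrt{4231266 - \left(2 - \sqrt{\left(\sqrt{444 + 713}\right)^{2} + 1585^{2}}\right)} = \sqrt{4231266 - \left(2 - \sqrt{\left(\sqrt{1157}\right)^{2} + 2512225}\right)} = \sqrt{4231266 - \left(2 - \sqrt{1157 + 2512225}\right)} = \sqrt{4231266 - \left(2 - \sqrt{2513382}\right)} = \sqrt{4231264 + \sqrt{2513382}}$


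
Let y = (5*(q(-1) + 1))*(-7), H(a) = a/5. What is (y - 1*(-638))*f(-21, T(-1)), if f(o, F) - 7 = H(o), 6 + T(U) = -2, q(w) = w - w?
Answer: 8442/5 ≈ 1688.4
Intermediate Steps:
q(w) = 0
T(U) = -8 (T(U) = -6 - 2 = -8)
H(a) = a/5 (H(a) = a*(⅕) = a/5)
f(o, F) = 7 + o/5
y = -35 (y = (5*(0 + 1))*(-7) = (5*1)*(-7) = 5*(-7) = -35)
(y - 1*(-638))*f(-21, T(-1)) = (-35 - 1*(-638))*(7 + (⅕)*(-21)) = (-35 + 638)*(7 - 21/5) = 603*(14/5) = 8442/5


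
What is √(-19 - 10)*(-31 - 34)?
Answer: -65*I*√29 ≈ -350.04*I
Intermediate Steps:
√(-19 - 10)*(-31 - 34) = √(-29)*(-65) = (I*√29)*(-65) = -65*I*√29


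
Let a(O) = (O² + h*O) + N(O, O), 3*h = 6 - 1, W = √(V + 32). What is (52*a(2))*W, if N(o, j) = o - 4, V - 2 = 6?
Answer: 1664*√10/3 ≈ 1754.0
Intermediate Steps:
V = 8 (V = 2 + 6 = 8)
N(o, j) = -4 + o
W = 2*√10 (W = √(8 + 32) = √40 = 2*√10 ≈ 6.3246)
h = 5/3 (h = (6 - 1)/3 = (⅓)*5 = 5/3 ≈ 1.6667)
a(O) = -4 + O² + 8*O/3 (a(O) = (O² + 5*O/3) + (-4 + O) = -4 + O² + 8*O/3)
(52*a(2))*W = (52*(-4 + 2² + (8/3)*2))*(2*√10) = (52*(-4 + 4 + 16/3))*(2*√10) = (52*(16/3))*(2*√10) = 832*(2*√10)/3 = 1664*√10/3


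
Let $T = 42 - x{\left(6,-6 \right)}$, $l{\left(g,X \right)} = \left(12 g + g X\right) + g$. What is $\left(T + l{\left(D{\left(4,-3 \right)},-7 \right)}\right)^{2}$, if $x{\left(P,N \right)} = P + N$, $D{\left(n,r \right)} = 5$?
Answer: $5184$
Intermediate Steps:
$l{\left(g,X \right)} = 13 g + X g$ ($l{\left(g,X \right)} = \left(12 g + X g\right) + g = 13 g + X g$)
$x{\left(P,N \right)} = N + P$
$T = 42$ ($T = 42 - \left(-6 + 6\right) = 42 - 0 = 42 + 0 = 42$)
$\left(T + l{\left(D{\left(4,-3 \right)},-7 \right)}\right)^{2} = \left(42 + 5 \left(13 - 7\right)\right)^{2} = \left(42 + 5 \cdot 6\right)^{2} = \left(42 + 30\right)^{2} = 72^{2} = 5184$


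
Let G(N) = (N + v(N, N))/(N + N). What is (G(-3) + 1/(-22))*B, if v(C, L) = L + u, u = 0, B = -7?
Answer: -147/22 ≈ -6.6818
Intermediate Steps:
v(C, L) = L (v(C, L) = L + 0 = L)
G(N) = 1 (G(N) = (N + N)/(N + N) = (2*N)/((2*N)) = (2*N)*(1/(2*N)) = 1)
(G(-3) + 1/(-22))*B = (1 + 1/(-22))*(-7) = (1 - 1/22)*(-7) = (21/22)*(-7) = -147/22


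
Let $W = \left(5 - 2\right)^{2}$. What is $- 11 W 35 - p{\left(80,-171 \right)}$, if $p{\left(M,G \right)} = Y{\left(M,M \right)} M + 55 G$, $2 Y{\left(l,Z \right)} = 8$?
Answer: $5620$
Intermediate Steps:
$W = 9$ ($W = 3^{2} = 9$)
$Y{\left(l,Z \right)} = 4$ ($Y{\left(l,Z \right)} = \frac{1}{2} \cdot 8 = 4$)
$p{\left(M,G \right)} = 4 M + 55 G$
$- 11 W 35 - p{\left(80,-171 \right)} = \left(-11\right) 9 \cdot 35 - \left(4 \cdot 80 + 55 \left(-171\right)\right) = \left(-99\right) 35 - \left(320 - 9405\right) = -3465 - -9085 = -3465 + 9085 = 5620$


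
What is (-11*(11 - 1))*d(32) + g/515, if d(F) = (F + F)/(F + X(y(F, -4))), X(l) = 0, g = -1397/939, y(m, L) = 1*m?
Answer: -106390097/483585 ≈ -220.00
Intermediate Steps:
y(m, L) = m
g = -1397/939 (g = -1397*1/939 = -1397/939 ≈ -1.4878)
d(F) = 2 (d(F) = (F + F)/(F + 0) = (2*F)/F = 2)
(-11*(11 - 1))*d(32) + g/515 = -11*(11 - 1)*2 - 1397/939/515 = -11*10*2 - 1397/939*1/515 = -110*2 - 1397/483585 = -220 - 1397/483585 = -106390097/483585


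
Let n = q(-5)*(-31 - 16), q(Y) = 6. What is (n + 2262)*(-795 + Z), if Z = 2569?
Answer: 3512520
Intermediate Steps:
n = -282 (n = 6*(-31 - 16) = 6*(-47) = -282)
(n + 2262)*(-795 + Z) = (-282 + 2262)*(-795 + 2569) = 1980*1774 = 3512520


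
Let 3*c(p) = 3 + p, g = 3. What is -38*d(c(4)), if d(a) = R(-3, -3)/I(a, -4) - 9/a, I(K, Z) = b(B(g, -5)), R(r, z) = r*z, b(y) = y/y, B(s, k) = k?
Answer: -1368/7 ≈ -195.43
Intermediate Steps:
c(p) = 1 + p/3 (c(p) = (3 + p)/3 = 1 + p/3)
b(y) = 1
I(K, Z) = 1
d(a) = 9 - 9/a (d(a) = -3*(-3)/1 - 9/a = 9*1 - 9/a = 9 - 9/a)
-38*d(c(4)) = -38*(9 - 9/(1 + (1/3)*4)) = -38*(9 - 9/(1 + 4/3)) = -38*(9 - 9/7/3) = -38*(9 - 9*3/7) = -38*(9 - 27/7) = -38*36/7 = -1368/7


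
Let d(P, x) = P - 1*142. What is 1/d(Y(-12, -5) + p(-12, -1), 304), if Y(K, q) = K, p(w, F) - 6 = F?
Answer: -1/149 ≈ -0.0067114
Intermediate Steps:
p(w, F) = 6 + F
d(P, x) = -142 + P (d(P, x) = P - 142 = -142 + P)
1/d(Y(-12, -5) + p(-12, -1), 304) = 1/(-142 + (-12 + (6 - 1))) = 1/(-142 + (-12 + 5)) = 1/(-142 - 7) = 1/(-149) = -1/149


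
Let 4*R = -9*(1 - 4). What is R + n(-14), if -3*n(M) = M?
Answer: 137/12 ≈ 11.417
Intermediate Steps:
R = 27/4 (R = (-9*(1 - 4))/4 = (-9*(-3))/4 = (¼)*27 = 27/4 ≈ 6.7500)
n(M) = -M/3
R + n(-14) = 27/4 - ⅓*(-14) = 27/4 + 14/3 = 137/12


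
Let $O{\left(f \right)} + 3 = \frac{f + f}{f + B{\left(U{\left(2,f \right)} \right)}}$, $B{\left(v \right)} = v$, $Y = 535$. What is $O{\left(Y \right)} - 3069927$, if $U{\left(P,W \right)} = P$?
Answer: $- \frac{1648551340}{537} \approx -3.0699 \cdot 10^{6}$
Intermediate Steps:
$O{\left(f \right)} = -3 + \frac{2 f}{2 + f}$ ($O{\left(f \right)} = -3 + \frac{f + f}{f + 2} = -3 + \frac{2 f}{2 + f}$)
$O{\left(Y \right)} - 3069927 = \frac{-6 - 535}{2 + 535} - 3069927 = \frac{-6 - 535}{537} - 3069927 = \frac{1}{537} \left(-541\right) - 3069927 = - \frac{541}{537} - 3069927 = - \frac{1648551340}{537}$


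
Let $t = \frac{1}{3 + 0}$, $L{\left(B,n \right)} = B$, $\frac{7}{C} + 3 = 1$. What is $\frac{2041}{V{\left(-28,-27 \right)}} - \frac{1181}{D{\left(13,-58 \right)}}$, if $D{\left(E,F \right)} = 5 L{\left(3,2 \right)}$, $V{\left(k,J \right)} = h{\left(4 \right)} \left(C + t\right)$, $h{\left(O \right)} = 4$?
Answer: $- \frac{136723}{570} \approx -239.86$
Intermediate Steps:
$C = - \frac{7}{2}$ ($C = \frac{7}{-3 + 1} = \frac{7}{-2} = 7 \left(- \frac{1}{2}\right) = - \frac{7}{2} \approx -3.5$)
$t = \frac{1}{3} \approx 0.33333$
$V{\left(k,J \right)} = - \frac{38}{3}$ ($V{\left(k,J \right)} = 4 \left(- \frac{7}{2} + \frac{1}{3}\right) = 4 \left(- \frac{19}{6}\right) = - \frac{38}{3}$)
$D{\left(E,F \right)} = 15$ ($D{\left(E,F \right)} = 5 \cdot 3 = 15$)
$\frac{2041}{V{\left(-28,-27 \right)}} - \frac{1181}{D{\left(13,-58 \right)}} = \frac{2041}{- \frac{38}{3}} - \frac{1181}{15} = 2041 \left(- \frac{3}{38}\right) - \frac{1181}{15} = - \frac{6123}{38} - \frac{1181}{15} = - \frac{136723}{570}$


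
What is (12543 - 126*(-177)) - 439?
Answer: 34406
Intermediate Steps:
(12543 - 126*(-177)) - 439 = (12543 + 22302) - 439 = 34845 - 439 = 34406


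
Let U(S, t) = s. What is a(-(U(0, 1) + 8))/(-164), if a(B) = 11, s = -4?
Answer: -11/164 ≈ -0.067073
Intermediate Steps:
U(S, t) = -4
a(-(U(0, 1) + 8))/(-164) = 11/(-164) = 11*(-1/164) = -11/164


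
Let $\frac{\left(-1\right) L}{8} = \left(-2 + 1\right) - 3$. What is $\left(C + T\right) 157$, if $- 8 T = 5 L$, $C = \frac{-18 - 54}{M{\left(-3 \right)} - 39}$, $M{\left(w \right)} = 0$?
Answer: $- \frac{37052}{13} \approx -2850.2$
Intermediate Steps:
$C = \frac{24}{13}$ ($C = \frac{-18 - 54}{0 - 39} = - \frac{72}{-39} = \left(-72\right) \left(- \frac{1}{39}\right) = \frac{24}{13} \approx 1.8462$)
$L = 32$ ($L = - 8 \left(\left(-2 + 1\right) - 3\right) = - 8 \left(-1 - 3\right) = \left(-8\right) \left(-4\right) = 32$)
$T = -20$ ($T = - \frac{5 \cdot 32}{8} = \left(- \frac{1}{8}\right) 160 = -20$)
$\left(C + T\right) 157 = \left(\frac{24}{13} - 20\right) 157 = \left(- \frac{236}{13}\right) 157 = - \frac{37052}{13}$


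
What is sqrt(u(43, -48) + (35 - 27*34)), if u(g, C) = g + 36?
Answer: 2*I*sqrt(201) ≈ 28.355*I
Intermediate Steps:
u(g, C) = 36 + g
sqrt(u(43, -48) + (35 - 27*34)) = sqrt((36 + 43) + (35 - 27*34)) = sqrt(79 + (35 - 918)) = sqrt(79 - 883) = sqrt(-804) = 2*I*sqrt(201)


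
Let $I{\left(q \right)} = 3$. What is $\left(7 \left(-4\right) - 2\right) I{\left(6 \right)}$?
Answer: $-90$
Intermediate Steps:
$\left(7 \left(-4\right) - 2\right) I{\left(6 \right)} = \left(7 \left(-4\right) - 2\right) 3 = \left(-28 - 2\right) 3 = \left(-30\right) 3 = -90$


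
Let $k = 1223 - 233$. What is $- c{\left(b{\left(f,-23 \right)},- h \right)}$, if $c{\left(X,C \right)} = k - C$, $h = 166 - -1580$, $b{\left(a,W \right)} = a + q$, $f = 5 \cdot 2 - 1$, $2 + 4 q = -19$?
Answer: $-2736$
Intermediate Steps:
$k = 990$ ($k = 1223 - 233 = 990$)
$q = - \frac{21}{4}$ ($q = - \frac{1}{2} + \frac{1}{4} \left(-19\right) = - \frac{1}{2} - \frac{19}{4} = - \frac{21}{4} \approx -5.25$)
$f = 9$ ($f = 10 - 1 = 9$)
$b{\left(a,W \right)} = - \frac{21}{4} + a$ ($b{\left(a,W \right)} = a - \frac{21}{4} = - \frac{21}{4} + a$)
$h = 1746$ ($h = 166 + 1580 = 1746$)
$c{\left(X,C \right)} = 990 - C$
$- c{\left(b{\left(f,-23 \right)},- h \right)} = - (990 - \left(-1\right) 1746) = - (990 - -1746) = - (990 + 1746) = \left(-1\right) 2736 = -2736$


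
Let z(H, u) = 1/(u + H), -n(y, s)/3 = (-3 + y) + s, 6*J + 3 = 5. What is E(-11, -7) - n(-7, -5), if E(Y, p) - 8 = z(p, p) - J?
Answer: -1571/42 ≈ -37.405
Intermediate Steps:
J = ⅓ (J = -½ + (⅙)*5 = -½ + ⅚ = ⅓ ≈ 0.33333)
n(y, s) = 9 - 3*s - 3*y (n(y, s) = -3*((-3 + y) + s) = -3*(-3 + s + y) = 9 - 3*s - 3*y)
z(H, u) = 1/(H + u)
E(Y, p) = 23/3 + 1/(2*p) (E(Y, p) = 8 + (1/(p + p) - 1*⅓) = 8 + (1/(2*p) - ⅓) = 8 + (-⅓ + 1/(2*p)) = 23/3 + 1/(2*p))
E(-11, -7) - n(-7, -5) = (⅙)*(3 + 46*(-7))/(-7) - (9 - 3*(-5) - 3*(-7)) = (⅙)*(-⅐)*(3 - 322) - (9 + 15 + 21) = (⅙)*(-⅐)*(-319) - 1*45 = 319/42 - 45 = -1571/42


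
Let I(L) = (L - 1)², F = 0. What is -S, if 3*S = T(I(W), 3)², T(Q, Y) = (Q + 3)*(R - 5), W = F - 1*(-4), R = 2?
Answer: -432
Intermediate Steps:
W = 4 (W = 0 - 1*(-4) = 0 + 4 = 4)
I(L) = (-1 + L)²
T(Q, Y) = -9 - 3*Q (T(Q, Y) = (Q + 3)*(2 - 5) = (3 + Q)*(-3) = -9 - 3*Q)
S = 432 (S = (-9 - 3*(-1 + 4)²)²/3 = (-9 - 3*3²)²/3 = (-9 - 3*9)²/3 = (-9 - 27)²/3 = (⅓)*(-36)² = (⅓)*1296 = 432)
-S = -1*432 = -432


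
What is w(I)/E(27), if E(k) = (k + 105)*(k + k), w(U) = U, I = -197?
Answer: -197/7128 ≈ -0.027637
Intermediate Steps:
E(k) = 2*k*(105 + k) (E(k) = (105 + k)*(2*k) = 2*k*(105 + k))
w(I)/E(27) = -197*1/(54*(105 + 27)) = -197/(2*27*132) = -197/7128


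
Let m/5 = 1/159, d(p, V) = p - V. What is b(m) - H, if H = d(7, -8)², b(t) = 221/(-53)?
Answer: -12146/53 ≈ -229.17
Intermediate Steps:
m = 5/159 ≈ 0.031447
b(t) = -221/53 (b(t) = 221*(-1/53) = -221/53)
H = 225 (H = (7 - 1*(-8))² = (7 + 8)² = 15² = 225)
b(m) - H = -221/53 - 1*225 = -221/53 - 225 = -12146/53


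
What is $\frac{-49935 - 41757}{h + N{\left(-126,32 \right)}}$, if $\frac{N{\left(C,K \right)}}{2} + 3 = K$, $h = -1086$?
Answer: $\frac{22923}{257} \approx 89.195$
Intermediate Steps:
$N{\left(C,K \right)} = -6 + 2 K$
$\frac{-49935 - 41757}{h + N{\left(-126,32 \right)}} = \frac{-49935 - 41757}{-1086 + \left(-6 + 2 \cdot 32\right)} = - \frac{91692}{-1086 + \left(-6 + 64\right)} = - \frac{91692}{-1086 + 58} = - \frac{91692}{-1028} = \left(-91692\right) \left(- \frac{1}{1028}\right) = \frac{22923}{257}$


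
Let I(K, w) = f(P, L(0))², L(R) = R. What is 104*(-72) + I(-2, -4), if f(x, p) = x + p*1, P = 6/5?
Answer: -187164/25 ≈ -7486.6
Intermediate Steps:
P = 6/5 (P = 6*(⅕) = 6/5 ≈ 1.2000)
f(x, p) = p + x (f(x, p) = x + p = p + x)
I(K, w) = 36/25 (I(K, w) = (0 + 6/5)² = (6/5)² = 36/25)
104*(-72) + I(-2, -4) = 104*(-72) + 36/25 = -7488 + 36/25 = -187164/25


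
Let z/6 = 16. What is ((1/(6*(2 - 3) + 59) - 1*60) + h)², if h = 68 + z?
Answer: 30393169/2809 ≈ 10820.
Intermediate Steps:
z = 96 (z = 6*16 = 96)
h = 164 (h = 68 + 96 = 164)
((1/(6*(2 - 3) + 59) - 1*60) + h)² = ((1/(6*(2 - 3) + 59) - 1*60) + 164)² = ((1/(6*(-1) + 59) - 60) + 164)² = ((1/(-6 + 59) - 60) + 164)² = ((1/53 - 60) + 164)² = (-3179/53 + 164)² = (5513/53)² = 30393169/2809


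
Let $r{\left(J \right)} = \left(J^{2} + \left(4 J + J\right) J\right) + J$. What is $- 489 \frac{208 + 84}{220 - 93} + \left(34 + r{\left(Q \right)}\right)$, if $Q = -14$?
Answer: $\frac{9104}{127} \approx 71.685$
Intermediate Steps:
$r{\left(J \right)} = J + 6 J^{2}$ ($r{\left(J \right)} = \left(J^{2} + 5 J J\right) + J = \left(J^{2} + 5 J^{2}\right) + J = 6 J^{2} + J = J + 6 J^{2}$)
$- 489 \frac{208 + 84}{220 - 93} + \left(34 + r{\left(Q \right)}\right) = - 489 \frac{208 + 84}{220 - 93} - \left(-34 + 14 \left(1 + 6 \left(-14\right)\right)\right) = - 489 \cdot \frac{292}{127} - \left(-34 + 14 \left(1 - 84\right)\right) = - 489 \cdot 292 \cdot \frac{1}{127} + \left(34 - -1162\right) = \left(-489\right) \frac{292}{127} + \left(34 + 1162\right) = - \frac{142788}{127} + 1196 = \frac{9104}{127}$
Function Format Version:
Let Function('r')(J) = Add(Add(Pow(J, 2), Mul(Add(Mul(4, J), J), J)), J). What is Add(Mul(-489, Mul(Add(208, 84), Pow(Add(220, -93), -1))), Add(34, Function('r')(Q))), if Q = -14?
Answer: Rational(9104, 127) ≈ 71.685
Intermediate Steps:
Function('r')(J) = Add(J, Mul(6, Pow(J, 2))) (Function('r')(J) = Add(Add(Pow(J, 2), Mul(Mul(5, J), J)), J) = Add(Add(Pow(J, 2), Mul(5, Pow(J, 2))), J) = Add(Mul(6, Pow(J, 2)), J) = Add(J, Mul(6, Pow(J, 2))))
Add(Mul(-489, Mul(Add(208, 84), Pow(Add(220, -93), -1))), Add(34, Function('r')(Q))) = Add(Mul(-489, Mul(Add(208, 84), Pow(Add(220, -93), -1))), Add(34, Mul(-14, Add(1, Mul(6, -14))))) = Add(Mul(-489, Mul(292, Pow(127, -1))), Add(34, Mul(-14, Add(1, -84)))) = Add(Mul(-489, Mul(292, Rational(1, 127))), Add(34, Mul(-14, -83))) = Add(Mul(-489, Rational(292, 127)), Add(34, 1162)) = Add(Rational(-142788, 127), 1196) = Rational(9104, 127)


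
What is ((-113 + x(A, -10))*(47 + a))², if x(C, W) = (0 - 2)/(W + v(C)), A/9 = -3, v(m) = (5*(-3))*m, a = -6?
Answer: 3349328233689/156025 ≈ 2.1467e+7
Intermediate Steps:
v(m) = -15*m
A = -27 (A = 9*(-3) = -27)
x(C, W) = -2/(W - 15*C) (x(C, W) = (0 - 2)/(W - 15*C) = -2/(W - 15*C))
((-113 + x(A, -10))*(47 + a))² = ((-113 + 2/(-1*(-10) + 15*(-27)))*(47 - 6))² = ((-113 + 2/(10 - 405))*41)² = ((-113 + 2/(-395))*41)² = ((-113 + 2*(-1/395))*41)² = ((-113 - 2/395)*41)² = (-44637/395*41)² = (-1830117/395)² = 3349328233689/156025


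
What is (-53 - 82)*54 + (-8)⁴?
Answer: -3194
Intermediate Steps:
(-53 - 82)*54 + (-8)⁴ = -135*54 + 4096 = -7290 + 4096 = -3194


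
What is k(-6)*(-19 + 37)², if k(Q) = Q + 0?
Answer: -1944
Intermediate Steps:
k(Q) = Q
k(-6)*(-19 + 37)² = -6*(-19 + 37)² = -6*18² = -6*324 = -1944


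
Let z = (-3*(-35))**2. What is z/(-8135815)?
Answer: -2205/1627163 ≈ -0.0013551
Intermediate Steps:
z = 11025 (z = 105**2 = 11025)
z/(-8135815) = 11025/(-8135815) = 11025*(-1/8135815) = -2205/1627163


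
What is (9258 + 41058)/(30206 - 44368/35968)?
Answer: 16158624/9700045 ≈ 1.6658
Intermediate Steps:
(9258 + 41058)/(30206 - 44368/35968) = 50316/(30206 - 44368*1/35968) = 50316/(30206 - 2773/2248) = 50316/(67900315/2248) = 50316*(2248/67900315) = 16158624/9700045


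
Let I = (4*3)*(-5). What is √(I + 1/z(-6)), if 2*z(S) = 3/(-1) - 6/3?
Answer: I*√1510/5 ≈ 7.7717*I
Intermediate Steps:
z(S) = -5/2 (z(S) = (3/(-1) - 6/3)/2 = (3*(-1) - 6*⅓)/2 = (-3 - 2)/2 = (½)*(-5) = -5/2)
I = -60 (I = 12*(-5) = -60)
√(I + 1/z(-6)) = √(-60 + 1/(-5/2)) = √(-60 - ⅖) = √(-302/5) = I*√1510/5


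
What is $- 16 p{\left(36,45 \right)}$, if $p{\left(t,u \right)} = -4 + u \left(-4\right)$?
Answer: $2944$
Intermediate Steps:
$p{\left(t,u \right)} = -4 - 4 u$
$- 16 p{\left(36,45 \right)} = - 16 \left(-4 - 180\right) = \left(-16\right) \left(-184\right) = 2944$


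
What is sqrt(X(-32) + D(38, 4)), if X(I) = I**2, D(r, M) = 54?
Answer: 7*sqrt(22) ≈ 32.833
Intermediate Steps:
sqrt(X(-32) + D(38, 4)) = sqrt((-32)**2 + 54) = sqrt(1024 + 54) = sqrt(1078) = 7*sqrt(22)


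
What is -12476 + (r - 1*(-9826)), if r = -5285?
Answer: -7935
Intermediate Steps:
-12476 + (r - 1*(-9826)) = -12476 + (-5285 - 1*(-9826)) = -12476 + (-5285 + 9826) = -12476 + 4541 = -7935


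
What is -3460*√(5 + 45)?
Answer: -17300*√2 ≈ -24466.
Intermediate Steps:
-3460*√(5 + 45) = -17300*√2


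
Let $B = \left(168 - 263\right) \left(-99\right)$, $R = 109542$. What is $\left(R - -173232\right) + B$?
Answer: $292179$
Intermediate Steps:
$B = 9405$ ($B = \left(-95\right) \left(-99\right) = 9405$)
$\left(R - -173232\right) + B = \left(109542 - -173232\right) + 9405 = \left(109542 + 173232\right) + 9405 = 282774 + 9405 = 292179$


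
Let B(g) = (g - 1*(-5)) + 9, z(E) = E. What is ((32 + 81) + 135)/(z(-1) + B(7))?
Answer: 62/5 ≈ 12.400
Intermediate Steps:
B(g) = 14 + g (B(g) = (g + 5) + 9 = (5 + g) + 9 = 14 + g)
((32 + 81) + 135)/(z(-1) + B(7)) = ((32 + 81) + 135)/(-1 + (14 + 7)) = (113 + 135)/(-1 + 21) = 248/20 = 248*(1/20) = 62/5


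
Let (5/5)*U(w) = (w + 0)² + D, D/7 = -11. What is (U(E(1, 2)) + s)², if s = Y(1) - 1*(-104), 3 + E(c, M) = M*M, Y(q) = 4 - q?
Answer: 961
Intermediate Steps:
D = -77 (D = 7*(-11) = -77)
E(c, M) = -3 + M² (E(c, M) = -3 + M*M = -3 + M²)
U(w) = -77 + w² (U(w) = (w + 0)² - 77 = w² - 77 = -77 + w²)
s = 107 (s = (4 - 1*1) - 1*(-104) = (4 - 1) + 104 = 3 + 104 = 107)
(U(E(1, 2)) + s)² = ((-77 + (-3 + 2²)²) + 107)² = ((-77 + (-3 + 4)²) + 107)² = ((-77 + 1²) + 107)² = ((-77 + 1) + 107)² = (-76 + 107)² = 31² = 961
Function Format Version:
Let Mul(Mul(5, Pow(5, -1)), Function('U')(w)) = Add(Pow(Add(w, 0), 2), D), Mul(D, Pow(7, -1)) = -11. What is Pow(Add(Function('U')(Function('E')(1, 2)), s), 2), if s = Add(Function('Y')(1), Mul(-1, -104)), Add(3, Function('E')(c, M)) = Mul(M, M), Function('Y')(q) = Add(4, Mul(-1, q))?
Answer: 961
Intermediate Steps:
D = -77 (D = Mul(7, -11) = -77)
Function('E')(c, M) = Add(-3, Pow(M, 2)) (Function('E')(c, M) = Add(-3, Mul(M, M)) = Add(-3, Pow(M, 2)))
Function('U')(w) = Add(-77, Pow(w, 2)) (Function('U')(w) = Add(Pow(Add(w, 0), 2), -77) = Add(Pow(w, 2), -77) = Add(-77, Pow(w, 2)))
s = 107 (s = Add(Add(4, Mul(-1, 1)), Mul(-1, -104)) = Add(Add(4, -1), 104) = Add(3, 104) = 107)
Pow(Add(Function('U')(Function('E')(1, 2)), s), 2) = Pow(Add(Add(-77, Pow(Add(-3, Pow(2, 2)), 2)), 107), 2) = Pow(Add(Add(-77, Pow(Add(-3, 4), 2)), 107), 2) = Pow(Add(Add(-77, Pow(1, 2)), 107), 2) = Pow(Add(Add(-77, 1), 107), 2) = Pow(Add(-76, 107), 2) = Pow(31, 2) = 961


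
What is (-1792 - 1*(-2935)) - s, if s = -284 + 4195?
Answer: -2768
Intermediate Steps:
s = 3911
(-1792 - 1*(-2935)) - s = (-1792 - 1*(-2935)) - 1*3911 = (-1792 + 2935) - 3911 = 1143 - 3911 = -2768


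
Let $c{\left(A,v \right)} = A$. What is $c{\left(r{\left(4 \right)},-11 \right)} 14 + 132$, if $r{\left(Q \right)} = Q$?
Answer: $188$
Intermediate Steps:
$c{\left(r{\left(4 \right)},-11 \right)} 14 + 132 = 4 \cdot 14 + 132 = 56 + 132 = 188$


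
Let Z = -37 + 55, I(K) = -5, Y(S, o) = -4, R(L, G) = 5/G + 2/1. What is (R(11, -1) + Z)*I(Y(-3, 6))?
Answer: -75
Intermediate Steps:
R(L, G) = 2 + 5/G (R(L, G) = 5/G + 2*1 = 5/G + 2 = 2 + 5/G)
Z = 18
(R(11, -1) + Z)*I(Y(-3, 6)) = ((2 + 5/(-1)) + 18)*(-5) = ((2 + 5*(-1)) + 18)*(-5) = ((2 - 5) + 18)*(-5) = (-3 + 18)*(-5) = 15*(-5) = -75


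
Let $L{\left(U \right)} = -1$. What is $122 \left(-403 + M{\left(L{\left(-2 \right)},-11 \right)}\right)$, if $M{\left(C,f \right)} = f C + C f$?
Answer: $-46482$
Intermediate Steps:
$M{\left(C,f \right)} = 2 C f$ ($M{\left(C,f \right)} = C f + C f = 2 C f$)
$122 \left(-403 + M{\left(L{\left(-2 \right)},-11 \right)}\right) = 122 \left(-403 + 2 \left(-1\right) \left(-11\right)\right) = 122 \left(-403 + 22\right) = 122 \left(-381\right) = -46482$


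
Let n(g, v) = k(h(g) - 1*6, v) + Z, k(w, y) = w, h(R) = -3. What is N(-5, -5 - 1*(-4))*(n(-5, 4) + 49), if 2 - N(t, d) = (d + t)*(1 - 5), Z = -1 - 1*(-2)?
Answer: -902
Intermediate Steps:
Z = 1 (Z = -1 + 2 = 1)
N(t, d) = 2 + 4*d + 4*t (N(t, d) = 2 - (d + t)*(1 - 5) = 2 - (d + t)*(-4) = 2 - (-4*d - 4*t) = 2 + (4*d + 4*t) = 2 + 4*d + 4*t)
n(g, v) = -8 (n(g, v) = (-3 - 1*6) + 1 = (-3 - 6) + 1 = -9 + 1 = -8)
N(-5, -5 - 1*(-4))*(n(-5, 4) + 49) = (2 + 4*(-5 - 1*(-4)) + 4*(-5))*(-8 + 49) = (2 + 4*(-5 + 4) - 20)*41 = (2 + 4*(-1) - 20)*41 = (2 - 4 - 20)*41 = -22*41 = -902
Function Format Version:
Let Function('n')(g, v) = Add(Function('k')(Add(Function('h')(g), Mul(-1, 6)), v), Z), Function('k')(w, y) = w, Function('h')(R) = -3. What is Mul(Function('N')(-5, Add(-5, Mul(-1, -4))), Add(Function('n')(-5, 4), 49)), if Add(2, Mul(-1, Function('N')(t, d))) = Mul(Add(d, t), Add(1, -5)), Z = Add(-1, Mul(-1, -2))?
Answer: -902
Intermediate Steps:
Z = 1 (Z = Add(-1, 2) = 1)
Function('N')(t, d) = Add(2, Mul(4, d), Mul(4, t)) (Function('N')(t, d) = Add(2, Mul(-1, Mul(Add(d, t), Add(1, -5)))) = Add(2, Mul(-1, Mul(Add(d, t), -4))) = Add(2, Mul(-1, Add(Mul(-4, d), Mul(-4, t)))) = Add(2, Add(Mul(4, d), Mul(4, t))) = Add(2, Mul(4, d), Mul(4, t)))
Function('n')(g, v) = -8 (Function('n')(g, v) = Add(Add(-3, Mul(-1, 6)), 1) = Add(Add(-3, -6), 1) = Add(-9, 1) = -8)
Mul(Function('N')(-5, Add(-5, Mul(-1, -4))), Add(Function('n')(-5, 4), 49)) = Mul(Add(2, Mul(4, Add(-5, Mul(-1, -4))), Mul(4, -5)), Add(-8, 49)) = Mul(Add(2, Mul(4, Add(-5, 4)), -20), 41) = Mul(Add(2, Mul(4, -1), -20), 41) = Mul(Add(2, -4, -20), 41) = Mul(-22, 41) = -902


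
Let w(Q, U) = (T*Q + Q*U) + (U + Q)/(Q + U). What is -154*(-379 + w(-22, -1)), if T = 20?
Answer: 122584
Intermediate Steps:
w(Q, U) = 1 + 20*Q + Q*U (w(Q, U) = (20*Q + Q*U) + (U + Q)/(Q + U) = (20*Q + Q*U) + (Q + U)/(Q + U) = (20*Q + Q*U) + 1 = 1 + 20*Q + Q*U)
-154*(-379 + w(-22, -1)) = -154*(-379 + (1 + 20*(-22) - 22*(-1))) = -154*(-379 + (1 - 440 + 22)) = -154*(-379 - 417) = -154*(-796) = 122584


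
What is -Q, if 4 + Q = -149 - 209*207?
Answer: 43416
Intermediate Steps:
Q = -43416 (Q = -4 + (-149 - 209*207) = -4 + (-149 - 43263) = -4 - 43412 = -43416)
-Q = -1*(-43416) = 43416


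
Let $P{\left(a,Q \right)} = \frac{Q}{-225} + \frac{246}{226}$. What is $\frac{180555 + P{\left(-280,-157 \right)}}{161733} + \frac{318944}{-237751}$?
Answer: $- \frac{16929555937543}{75203595356175} \approx -0.22512$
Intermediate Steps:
$P{\left(a,Q \right)} = \frac{123}{113} - \frac{Q}{225}$ ($P{\left(a,Q \right)} = Q \left(- \frac{1}{225}\right) + 246 \cdot \frac{1}{226} = - \frac{Q}{225} + \frac{123}{113} = \frac{123}{113} - \frac{Q}{225}$)
$\frac{180555 + P{\left(-280,-157 \right)}}{161733} + \frac{318944}{-237751} = \frac{180555 + \left(\frac{123}{113} - - \frac{157}{225}\right)}{161733} + \frac{318944}{-237751} = \left(180555 + \left(\frac{123}{113} + \frac{157}{225}\right)\right) \frac{1}{161733} + 318944 \left(- \frac{1}{237751}\right) = \left(180555 + \frac{45416}{25425}\right) \frac{1}{161733} - \frac{318944}{237751} = \frac{4590656291}{25425} \cdot \frac{1}{161733} - \frac{318944}{237751} = \frac{353127407}{316312425} - \frac{318944}{237751} = - \frac{16929555937543}{75203595356175}$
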